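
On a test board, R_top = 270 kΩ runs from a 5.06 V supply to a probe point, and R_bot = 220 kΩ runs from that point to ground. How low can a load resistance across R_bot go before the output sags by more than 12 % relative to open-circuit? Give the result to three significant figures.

Output resistance R_th = R_top‖R_bot = (270 × 220)/490.0 = 121.2 kΩ.
The fractional drop is R_th/(R_th + R_L); requiring this ≤ 0.120 gives R_L ≥ R_th(1/0.120 − 1) = 121.2 × 7.333 = 889 kΩ.

R_L(min) ≈ 889 kΩ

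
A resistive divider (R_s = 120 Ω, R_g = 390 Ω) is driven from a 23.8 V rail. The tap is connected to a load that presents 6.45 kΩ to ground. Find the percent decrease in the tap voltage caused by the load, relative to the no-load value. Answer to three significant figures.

The divider's output (Thévenin) resistance is R_s‖R_g = 91.76 Ω.
Fractional drop under load = R_th/(R_th + R_L) = 91.76 / (91.76 + 6450) = 0.01403.
So the output falls by 1.40 %.

1.40 %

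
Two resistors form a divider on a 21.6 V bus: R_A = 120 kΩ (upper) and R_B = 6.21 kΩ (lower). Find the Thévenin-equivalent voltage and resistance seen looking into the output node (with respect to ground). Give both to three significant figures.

V_th = 1.06 V, R_th = 5.90 kΩ

V_th is the open-circuit tap voltage: 21.6 × 6.21/(120 + 6.21) = 1.06 V.
With the supply zeroed, R_A and R_B appear in parallel from the tap: R_th = R_A‖R_B = (120 × 6.21)/126.2 = 5.90 kΩ.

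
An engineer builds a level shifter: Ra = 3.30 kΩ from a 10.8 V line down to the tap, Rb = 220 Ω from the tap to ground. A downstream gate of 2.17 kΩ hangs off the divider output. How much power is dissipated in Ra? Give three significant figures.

P ≈ 31.4 mW

Total resistance from the source is Ra + (Rb‖R_L) = 3500 Ω, so I = 10.8/3500 Ω = 3.086 mA.
P = I²·Ra = (3.086 mA)² × 3.30 kΩ = 31.4 mW.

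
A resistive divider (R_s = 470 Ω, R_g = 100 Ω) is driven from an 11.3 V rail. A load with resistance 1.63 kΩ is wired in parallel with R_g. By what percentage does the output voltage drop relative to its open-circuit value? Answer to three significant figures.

The divider's output (Thévenin) resistance is R_s‖R_g = 82.46 Ω.
Fractional drop under load = R_th/(R_th + R_L) = 82.46 / (82.46 + 1630) = 0.04815.
So the output falls by 4.82 %.

4.82 %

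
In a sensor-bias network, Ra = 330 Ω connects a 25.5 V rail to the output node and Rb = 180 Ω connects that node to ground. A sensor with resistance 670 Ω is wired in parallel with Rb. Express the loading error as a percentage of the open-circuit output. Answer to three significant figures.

The divider's output (Thévenin) resistance is Ra‖Rb = 116.5 Ω.
Fractional drop under load = R_th/(R_th + R_L) = 116.5 / (116.5 + 670) = 0.1481.
So the output falls by 14.8 %.

14.8 %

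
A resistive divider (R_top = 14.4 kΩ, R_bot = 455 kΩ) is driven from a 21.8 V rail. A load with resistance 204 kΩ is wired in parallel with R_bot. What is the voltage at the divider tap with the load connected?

The load sits in parallel with R_bot: R_bot‖R_L = (455 × 204) / (455 + 204) = 140.8 kΩ.
V_out = 21.8 × 140.8 / (14.4 + 140.8) = 21.8 × 140.8/155.2 = 19.8 V.
(Unloaded it would have been 21.1 V.)

V_out ≈ 19.8 V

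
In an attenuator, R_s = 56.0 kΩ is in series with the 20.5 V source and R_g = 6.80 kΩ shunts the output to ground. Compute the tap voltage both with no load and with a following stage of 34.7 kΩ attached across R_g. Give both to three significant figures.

Unloaded: 2.22 V; loaded: 1.89 V

Open-circuit: V = 20.5 × 6.80/(56.0 + 6.80) = 2.22 V.
With the load, R_g becomes R_g‖R_L = 5.686 kΩ, so V = 20.5 × 5.686/61.69 = 1.89 V.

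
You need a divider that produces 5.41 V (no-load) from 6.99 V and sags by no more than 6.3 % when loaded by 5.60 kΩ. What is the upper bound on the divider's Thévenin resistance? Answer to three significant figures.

R_th ≤ 377 Ω

Loading drop = R_th/(R_th + R_L) ≤ 0.0630, so R_th ≤ R_L · ε/(1−ε) = 5.60 kΩ × 0.0630/0.9370 = 377 Ω.
(Any R1, R2 with R2/(R1+R2) = 0.774 and R1‖R2 ≤ 377 Ω will meet the spec.)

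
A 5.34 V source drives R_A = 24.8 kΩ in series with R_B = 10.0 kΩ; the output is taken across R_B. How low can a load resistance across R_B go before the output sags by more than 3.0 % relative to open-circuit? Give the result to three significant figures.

R_L(min) ≈ 230 kΩ

Output resistance R_th = R_A‖R_B = (24.8 × 10.0)/34.80 = 7.126 kΩ.
The fractional drop is R_th/(R_th + R_L); requiring this ≤ 0.0300 gives R_L ≥ R_th(1/0.0300 − 1) = 7.126 × 32.33 = 230 kΩ.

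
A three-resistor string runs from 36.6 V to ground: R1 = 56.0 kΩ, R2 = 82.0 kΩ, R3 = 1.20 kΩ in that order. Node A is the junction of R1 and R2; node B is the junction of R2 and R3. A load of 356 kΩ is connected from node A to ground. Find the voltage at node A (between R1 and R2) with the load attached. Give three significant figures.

V ≈ 20.0 V

Below node A the series string R2+R3 = 83.20 kΩ sits in parallel with the 356 kΩ load: 67.44 kΩ.
V_A = 36.6 × 67.44/(56.0 + 67.44) = 20.0 V.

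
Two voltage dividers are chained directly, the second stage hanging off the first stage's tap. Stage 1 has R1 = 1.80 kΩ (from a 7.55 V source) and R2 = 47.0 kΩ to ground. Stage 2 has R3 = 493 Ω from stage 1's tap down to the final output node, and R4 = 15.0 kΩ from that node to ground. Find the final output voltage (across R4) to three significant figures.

Stage 2 presents R3+R4 = 15490 Ω as a load on stage 1's tap.
Stage 1's lower leg becomes R2‖(R3+R4) = 11650 Ω, so V_mid = 7.55 × 11650/13450 = 6.540 V.
Stage 2 is itself unloaded: V_out = V_mid × R4/(R3+R4) = 6.540 × 15000/15490 = 6.33 V.

V_out ≈ 6.33 V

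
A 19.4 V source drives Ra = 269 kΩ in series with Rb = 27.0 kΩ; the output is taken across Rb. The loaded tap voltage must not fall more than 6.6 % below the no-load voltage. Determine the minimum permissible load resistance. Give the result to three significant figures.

Output resistance R_th = Ra‖Rb = (269 × 27.0)/296.0 = 24.54 kΩ.
The fractional drop is R_th/(R_th + R_L); requiring this ≤ 0.0660 gives R_L ≥ R_th(1/0.0660 − 1) = 24.54 × 14.15 = 347 kΩ.

R_L(min) ≈ 347 kΩ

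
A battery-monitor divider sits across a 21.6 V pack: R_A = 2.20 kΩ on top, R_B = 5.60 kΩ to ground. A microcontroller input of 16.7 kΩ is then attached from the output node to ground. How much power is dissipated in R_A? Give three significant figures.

P ≈ 25.1 mW

Total resistance from the source is R_A + (R_B‖R_L) = 6.394 kΩ, so I = 21.6/6.394 kΩ = 3.378 mA.
P = I²·R_A = (3.378 mA)² × 2.20 kΩ = 25.1 mW.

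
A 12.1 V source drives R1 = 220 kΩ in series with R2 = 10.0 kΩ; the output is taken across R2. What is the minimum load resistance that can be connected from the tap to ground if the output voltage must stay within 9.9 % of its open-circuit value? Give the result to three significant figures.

R_L(min) ≈ 87.1 kΩ

Output resistance R_th = R1‖R2 = (220 × 10.0)/230.0 = 9.565 kΩ.
The fractional drop is R_th/(R_th + R_L); requiring this ≤ 0.0990 gives R_L ≥ R_th(1/0.0990 − 1) = 9.565 × 9.101 = 87.1 kΩ.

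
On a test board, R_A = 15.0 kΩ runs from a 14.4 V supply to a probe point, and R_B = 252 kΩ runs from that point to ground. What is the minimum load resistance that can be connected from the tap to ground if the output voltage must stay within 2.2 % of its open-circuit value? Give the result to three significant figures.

R_L(min) ≈ 629 kΩ

Output resistance R_th = R_A‖R_B = (15.0 × 252)/267.0 = 14.16 kΩ.
The fractional drop is R_th/(R_th + R_L); requiring this ≤ 0.0220 gives R_L ≥ R_th(1/0.0220 − 1) = 14.16 × 44.45 = 629 kΩ.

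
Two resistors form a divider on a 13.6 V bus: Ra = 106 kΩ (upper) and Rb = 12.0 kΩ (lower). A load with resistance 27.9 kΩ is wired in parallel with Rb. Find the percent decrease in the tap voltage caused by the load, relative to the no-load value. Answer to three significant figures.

Unloaded V = 13.6 × 12.0/118.0 = 1.383 V.
Loaded: Rb‖R_L = 8.391 kΩ, giving V = 13.6 × 8.391/114.4 = 0.9976 V.
Drop = (1.383 − 0.9976) / 1.383 = 27.9 %.

27.9 %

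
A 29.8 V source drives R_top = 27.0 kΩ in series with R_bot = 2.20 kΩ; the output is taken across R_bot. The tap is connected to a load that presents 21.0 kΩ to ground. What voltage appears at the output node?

The load sits in parallel with R_bot: R_bot‖R_L = (2.20 × 21.0) / (2.20 + 21.0) = 1.991 kΩ.
V_out = 29.8 × 1.991 / (27.0 + 1.991) = 29.8 × 1.991/28.99 = 2.05 V.
(Unloaded it would have been 2.25 V.)

V_out ≈ 2.05 V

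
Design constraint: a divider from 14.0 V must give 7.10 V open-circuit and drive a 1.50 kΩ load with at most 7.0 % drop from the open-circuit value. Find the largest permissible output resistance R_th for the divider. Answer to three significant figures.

R_th ≤ 113 Ω

Loading drop = R_th/(R_th + R_L) ≤ 0.0700, so R_th ≤ R_L · ε/(1−ε) = 1.50 kΩ × 0.0700/0.9300 = 113 Ω.
(Any R1, R2 with R2/(R1+R2) = 0.507 and R1‖R2 ≤ 113 Ω will meet the spec.)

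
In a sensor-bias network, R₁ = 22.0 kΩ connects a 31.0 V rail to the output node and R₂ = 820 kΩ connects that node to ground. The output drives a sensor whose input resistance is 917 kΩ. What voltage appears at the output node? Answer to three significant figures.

The load sits in parallel with R₂: R₂‖R_L = (820 × 917) / (820 + 917) = 432.9 kΩ.
V_out = 31.0 × 432.9 / (22.0 + 432.9) = 31.0 × 432.9/454.9 = 29.5 V.

V_out ≈ 29.5 V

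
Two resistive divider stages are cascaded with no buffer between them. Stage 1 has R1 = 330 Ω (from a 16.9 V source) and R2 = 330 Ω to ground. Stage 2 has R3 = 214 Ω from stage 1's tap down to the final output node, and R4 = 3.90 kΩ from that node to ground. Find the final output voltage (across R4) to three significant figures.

Stage 2 presents R3+R4 = 4114 Ω as a load on stage 1's tap.
Stage 1's lower leg becomes R2‖(R3+R4) = 305.5 Ω, so V_mid = 16.9 × 305.5/635.5 = 8.124 V.
Stage 2 is itself unloaded: V_out = V_mid × R4/(R3+R4) = 8.124 × 3900/4114 = 7.70 V.

V_out ≈ 7.70 V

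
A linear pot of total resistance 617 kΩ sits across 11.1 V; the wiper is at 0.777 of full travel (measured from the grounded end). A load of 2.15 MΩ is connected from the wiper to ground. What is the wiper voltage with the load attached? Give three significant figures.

V ≈ 8.22 V

The wiper splits the pot into (1−α)R = 137.6 kΩ above and αR = 479.4 kΩ below.
Lower section ‖ load = 392.0 kΩ.
V_wiper = 11.1 × 392.0/(137.6 + 392.0) = 8.22 V.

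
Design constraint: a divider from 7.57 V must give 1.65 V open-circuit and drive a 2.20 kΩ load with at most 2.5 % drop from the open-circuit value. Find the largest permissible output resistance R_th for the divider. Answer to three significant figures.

R_th ≤ 56.4 Ω

Loading drop = R_th/(R_th + R_L) ≤ 0.0250, so R_th ≤ R_L · ε/(1−ε) = 2.20 kΩ × 0.0250/0.9750 = 56.4 Ω.
(Any R1, R2 with R2/(R1+R2) = 0.218 and R1‖R2 ≤ 56.4 Ω will meet the spec.)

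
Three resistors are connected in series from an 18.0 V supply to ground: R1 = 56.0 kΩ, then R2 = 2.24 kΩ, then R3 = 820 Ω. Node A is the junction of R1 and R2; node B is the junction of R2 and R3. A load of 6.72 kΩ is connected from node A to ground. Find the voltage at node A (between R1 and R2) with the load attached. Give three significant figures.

V ≈ 0.651 V

Below node A the series string R2+R3 = 3060 Ω sits in parallel with the 6720 Ω load: 2103 Ω.
V_A = 18.0 × 2103/(56000 + 2103) = 0.651 V.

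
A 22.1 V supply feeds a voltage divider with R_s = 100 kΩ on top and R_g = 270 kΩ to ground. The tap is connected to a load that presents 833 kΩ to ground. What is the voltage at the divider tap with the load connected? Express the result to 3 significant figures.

V_out ≈ 14.8 V

The load sits in parallel with R_g: R_g‖R_L = (270 × 833) / (270 + 833) = 203.9 kΩ.
V_out = 22.1 × 203.9 / (100 + 203.9) = 22.1 × 203.9/303.9 = 14.8 V.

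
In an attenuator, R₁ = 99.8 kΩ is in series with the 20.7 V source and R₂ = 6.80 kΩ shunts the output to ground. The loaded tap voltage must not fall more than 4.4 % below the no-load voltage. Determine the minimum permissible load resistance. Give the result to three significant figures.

Output resistance R_th = R₁‖R₂ = (99.8 × 6.80)/106.6 = 6.366 kΩ.
The fractional drop is R_th/(R_th + R_L); requiring this ≤ 0.0440 gives R_L ≥ R_th(1/0.0440 − 1) = 6.366 × 21.73 = 138 kΩ.

R_L(min) ≈ 138 kΩ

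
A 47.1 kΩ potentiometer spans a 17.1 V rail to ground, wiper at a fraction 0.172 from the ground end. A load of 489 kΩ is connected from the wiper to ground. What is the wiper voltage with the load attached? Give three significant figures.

V ≈ 2.90 V

The wiper splits the pot into (1−α)R = 39.00 kΩ above and αR = 8.101 kΩ below.
Lower section ‖ load = 7.969 kΩ.
V_wiper = 17.1 × 7.969/(39.00 + 7.969) = 2.90 V.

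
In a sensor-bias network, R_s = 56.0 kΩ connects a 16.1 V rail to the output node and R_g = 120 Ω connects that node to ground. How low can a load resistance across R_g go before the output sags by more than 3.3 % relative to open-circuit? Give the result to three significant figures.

Output resistance R_th = R_s‖R_g = (56000 × 120)/56120 = 119.7 Ω.
The fractional drop is R_th/(R_th + R_L); requiring this ≤ 0.0330 gives R_L ≥ R_th(1/0.0330 − 1) = 119.7 × 29.30 = 3.51 kΩ.

R_L(min) ≈ 3.51 kΩ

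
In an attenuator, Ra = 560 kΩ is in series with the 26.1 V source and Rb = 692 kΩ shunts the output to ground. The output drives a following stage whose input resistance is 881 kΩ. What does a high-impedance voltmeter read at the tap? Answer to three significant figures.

The load sits in parallel with Rb: Rb‖R_L = (692 × 881) / (692 + 881) = 387.6 kΩ.
V_out = 26.1 × 387.6 / (560 + 387.6) = 26.1 × 387.6/947.6 = 10.7 V.

V_out ≈ 10.7 V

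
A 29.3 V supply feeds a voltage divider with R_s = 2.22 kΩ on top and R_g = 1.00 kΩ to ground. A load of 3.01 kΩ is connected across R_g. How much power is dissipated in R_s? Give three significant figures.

Total resistance from the source is R_s + (R_g‖R_L) = 2.971 kΩ, so I = 29.3/2.971 kΩ = 9.863 mA.
P = I²·R_s = (9.863 mA)² × 2.22 kΩ = 216 mW.

P ≈ 216 mW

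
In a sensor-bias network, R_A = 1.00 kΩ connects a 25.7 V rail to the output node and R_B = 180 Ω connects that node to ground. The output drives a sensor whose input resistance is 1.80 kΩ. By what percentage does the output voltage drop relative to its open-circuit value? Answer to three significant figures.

7.81 %

The divider's output (Thévenin) resistance is R_A‖R_B = 152.5 Ω.
Fractional drop under load = R_th/(R_th + R_L) = 152.5 / (152.5 + 1800) = 0.07812.
So the output falls by 7.81 %.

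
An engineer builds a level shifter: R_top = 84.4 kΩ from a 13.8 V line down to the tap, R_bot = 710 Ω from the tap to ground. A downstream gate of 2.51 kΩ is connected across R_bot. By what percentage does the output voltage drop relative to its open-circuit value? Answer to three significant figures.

21.9 %

The divider's output (Thévenin) resistance is R_top‖R_bot = 704.1 Ω.
Fractional drop under load = R_th/(R_th + R_L) = 704.1 / (704.1 + 2510) = 0.2191.
So the output falls by 21.9 %.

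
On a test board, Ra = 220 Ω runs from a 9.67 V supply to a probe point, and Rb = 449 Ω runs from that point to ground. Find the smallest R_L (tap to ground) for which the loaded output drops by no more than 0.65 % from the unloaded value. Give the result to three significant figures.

R_L(min) ≈ 22.6 kΩ

Output resistance R_th = Ra‖Rb = (220 × 449)/669.0 = 147.7 Ω.
The fractional drop is R_th/(R_th + R_L); requiring this ≤ 0.00650 gives R_L ≥ R_th(1/0.00650 − 1) = 147.7 × 152.8 = 22.6 kΩ.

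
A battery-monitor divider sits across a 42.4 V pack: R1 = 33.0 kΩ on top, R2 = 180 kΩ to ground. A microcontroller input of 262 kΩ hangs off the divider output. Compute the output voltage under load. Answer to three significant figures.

V_out ≈ 32.4 V

The load sits in parallel with R2: R2‖R_L = (180 × 262) / (180 + 262) = 106.7 kΩ.
V_out = 42.4 × 106.7 / (33.0 + 106.7) = 42.4 × 106.7/139.7 = 32.4 V.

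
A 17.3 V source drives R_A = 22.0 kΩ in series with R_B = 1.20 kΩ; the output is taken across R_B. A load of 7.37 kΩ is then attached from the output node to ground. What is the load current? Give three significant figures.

R_B‖R_L = 1.032 kΩ; V_out = 17.3 × 1.032/23.03 = 0.7751 V.
I_L = V_out / R_L = 0.7751 / 7.37 kΩ = 0.105 mA.

I_L ≈ 0.105 mA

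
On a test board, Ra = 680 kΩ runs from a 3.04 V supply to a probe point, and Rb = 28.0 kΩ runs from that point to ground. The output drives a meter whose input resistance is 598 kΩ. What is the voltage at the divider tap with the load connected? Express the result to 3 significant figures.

The load sits in parallel with Rb: Rb‖R_L = (28.0 × 598) / (28.0 + 598) = 26.75 kΩ.
V_out = 3.04 × 26.75 / (680 + 26.75) = 3.04 × 26.75/706.7 = 0.115 V.
(Unloaded it would have been 0.120 V.)

V_out ≈ 0.115 V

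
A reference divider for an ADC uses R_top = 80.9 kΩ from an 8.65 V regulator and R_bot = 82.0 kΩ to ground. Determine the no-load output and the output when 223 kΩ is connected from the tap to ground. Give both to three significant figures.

Unloaded: 4.35 V; loaded: 3.68 V

Open-circuit: V = 8.65 × 82.0/(80.9 + 82.0) = 4.35 V.
With the load, R_bot becomes R_bot‖R_L = 59.95 kΩ, so V = 8.65 × 59.95/140.9 = 3.68 V.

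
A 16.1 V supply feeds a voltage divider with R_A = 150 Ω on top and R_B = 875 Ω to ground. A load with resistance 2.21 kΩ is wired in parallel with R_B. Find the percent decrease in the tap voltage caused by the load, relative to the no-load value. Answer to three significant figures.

5.48 %

The divider's output (Thévenin) resistance is R_A‖R_B = 128.0 Ω.
Fractional drop under load = R_th/(R_th + R_L) = 128.0 / (128.0 + 2210) = 0.05477.
So the output falls by 5.48 %.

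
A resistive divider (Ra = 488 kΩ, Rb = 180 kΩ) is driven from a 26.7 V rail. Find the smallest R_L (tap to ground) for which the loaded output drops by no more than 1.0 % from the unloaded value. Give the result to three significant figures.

Output resistance R_th = Ra‖Rb = (488 × 180)/668.0 = 131.5 kΩ.
The fractional drop is R_th/(R_th + R_L); requiring this ≤ 0.0100 gives R_L ≥ R_th(1/0.0100 − 1) = 131.5 × 99.00 = 13.0 MΩ.

R_L(min) ≈ 13.0 MΩ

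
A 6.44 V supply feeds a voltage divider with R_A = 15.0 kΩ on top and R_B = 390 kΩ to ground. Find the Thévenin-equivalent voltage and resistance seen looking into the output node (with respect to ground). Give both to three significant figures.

V_th is the open-circuit tap voltage: 6.44 × 390/(15.0 + 390) = 6.20 V.
With the supply zeroed, R_A and R_B appear in parallel from the tap: R_th = R_A‖R_B = (15.0 × 390)/405.0 = 14.4 kΩ.

V_th = 6.20 V, R_th = 14.4 kΩ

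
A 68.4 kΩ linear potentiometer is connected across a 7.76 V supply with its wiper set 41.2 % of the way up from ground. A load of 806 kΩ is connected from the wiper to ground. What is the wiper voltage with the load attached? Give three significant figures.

The wiper splits the pot into (1−α)R = 40.22 kΩ above and αR = 28.18 kΩ below.
Lower section ‖ load = 27.23 kΩ.
V_wiper = 7.76 × 27.23/(40.22 + 27.23) = 3.13 V.

V ≈ 3.13 V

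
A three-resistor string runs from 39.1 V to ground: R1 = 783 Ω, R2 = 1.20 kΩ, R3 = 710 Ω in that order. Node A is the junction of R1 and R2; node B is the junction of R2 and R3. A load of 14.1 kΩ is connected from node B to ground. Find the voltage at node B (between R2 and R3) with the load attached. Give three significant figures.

At node B, R3 is in parallel with the load: R3‖R_L = 676.0 Ω.
Below node A the resistance is R2 + (R3‖R_L) = 1876 Ω, so V_A = 39.1 × 1876/2659 = 27.59 V.
Then V_B = V_A × (R3‖R_L)/(R2 + R3‖R_L) = 27.59 × 676.0/1876 = 9.94 V.

V ≈ 9.94 V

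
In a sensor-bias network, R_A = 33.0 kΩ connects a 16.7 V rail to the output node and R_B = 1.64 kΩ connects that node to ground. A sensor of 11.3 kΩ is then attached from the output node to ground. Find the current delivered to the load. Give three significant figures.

I_L ≈ 0.0615 mA

R_B‖R_L = 1.432 kΩ; V_out = 16.7 × 1.432/34.43 = 0.6946 V.
I_L = V_out / R_L = 0.6946 / 11.3 kΩ = 0.0615 mA.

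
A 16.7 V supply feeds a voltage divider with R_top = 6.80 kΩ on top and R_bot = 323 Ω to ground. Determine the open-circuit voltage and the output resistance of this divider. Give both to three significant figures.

V_th is the open-circuit tap voltage: 16.7 × 323/(6800 + 323) = 0.757 V.
With the supply zeroed, R_top and R_bot appear in parallel from the tap: R_th = R_top‖R_bot = (6800 × 323)/7123 = 308 Ω.

V_th = 0.757 V, R_th = 308 Ω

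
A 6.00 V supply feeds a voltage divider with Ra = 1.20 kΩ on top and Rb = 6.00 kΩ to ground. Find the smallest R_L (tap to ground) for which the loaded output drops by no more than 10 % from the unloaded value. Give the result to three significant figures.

Output resistance R_th = Ra‖Rb = (1.20 × 6.00)/7.200 = 1.000 kΩ.
The fractional drop is R_th/(R_th + R_L); requiring this ≤ 0.100 gives R_L ≥ R_th(1/0.100 − 1) = 1.000 × 9.000 = 9.00 kΩ.

R_L(min) ≈ 9.00 kΩ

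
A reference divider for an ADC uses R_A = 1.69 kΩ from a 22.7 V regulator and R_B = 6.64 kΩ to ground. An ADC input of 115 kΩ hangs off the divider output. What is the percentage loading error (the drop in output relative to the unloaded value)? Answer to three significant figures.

The divider's output (Thévenin) resistance is R_A‖R_B = 1.347 kΩ.
Fractional drop under load = R_th/(R_th + R_L) = 1.347 / (1.347 + 115) = 0.01158.
So the output falls by 1.16 %.

1.16 %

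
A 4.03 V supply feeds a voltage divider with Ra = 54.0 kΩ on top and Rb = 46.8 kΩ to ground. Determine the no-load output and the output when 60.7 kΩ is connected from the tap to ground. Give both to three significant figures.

Unloaded: 1.87 V; loaded: 1.32 V

Open-circuit: V = 4.03 × 46.8/(54.0 + 46.8) = 1.87 V.
With the load, Rb becomes Rb‖R_L = 26.43 kΩ, so V = 4.03 × 26.43/80.43 = 1.32 V.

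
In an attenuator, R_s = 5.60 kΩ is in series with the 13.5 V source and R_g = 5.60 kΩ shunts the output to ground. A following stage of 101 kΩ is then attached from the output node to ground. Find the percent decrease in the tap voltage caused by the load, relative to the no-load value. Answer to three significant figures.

The divider's output (Thévenin) resistance is R_s‖R_g = 2.800 kΩ.
Fractional drop under load = R_th/(R_th + R_L) = 2.800 / (2.800 + 101) = 0.02697.
So the output falls by 2.70 %.

2.70 %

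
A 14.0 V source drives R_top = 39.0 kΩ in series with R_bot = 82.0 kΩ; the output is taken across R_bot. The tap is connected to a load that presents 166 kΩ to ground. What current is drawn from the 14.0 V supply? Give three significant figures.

R_bot‖R_L = 54.89 kΩ, so the source sees R_top + R_bot‖R_L = 93.89 kΩ.
I = 14.0 V / 93.89 kΩ = 0.149 mA.

I ≈ 0.149 mA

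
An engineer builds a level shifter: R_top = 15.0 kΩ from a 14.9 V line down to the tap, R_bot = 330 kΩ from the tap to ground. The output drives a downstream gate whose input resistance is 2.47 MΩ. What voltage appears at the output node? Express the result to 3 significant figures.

The load sits in parallel with R_bot: R_bot‖R_L = (330 × 2470) / (330 + 2470) = 291.1 kΩ.
V_out = 14.9 × 291.1 / (15.0 + 291.1) = 14.9 × 291.1/306.1 = 14.2 V.

V_out ≈ 14.2 V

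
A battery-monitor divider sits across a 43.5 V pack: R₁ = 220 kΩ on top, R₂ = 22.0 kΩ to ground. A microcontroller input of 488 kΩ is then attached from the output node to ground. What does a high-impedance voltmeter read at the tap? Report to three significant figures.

V_out ≈ 3.80 V

The load sits in parallel with R₂: R₂‖R_L = (22.0 × 488) / (22.0 + 488) = 21.05 kΩ.
V_out = 43.5 × 21.05 / (220 + 21.05) = 43.5 × 21.05/241.1 = 3.80 V.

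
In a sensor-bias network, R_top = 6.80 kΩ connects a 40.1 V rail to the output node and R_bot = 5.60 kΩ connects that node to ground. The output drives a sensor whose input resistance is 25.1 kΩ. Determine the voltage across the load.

The load sits in parallel with R_bot: R_bot‖R_L = (5.60 × 25.1) / (5.60 + 25.1) = 4.579 kΩ.
V_out = 40.1 × 4.579 / (6.80 + 4.579) = 40.1 × 4.579/11.38 = 16.1 V.
(Unloaded it would have been 18.1 V.)

V_out ≈ 16.1 V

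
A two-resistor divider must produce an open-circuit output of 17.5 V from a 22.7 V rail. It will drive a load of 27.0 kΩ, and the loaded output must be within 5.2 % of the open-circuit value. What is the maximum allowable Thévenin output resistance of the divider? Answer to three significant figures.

Loading drop = R_th/(R_th + R_L) ≤ 0.0520, so R_th ≤ R_L · ε/(1−ε) = 27.0 kΩ × 0.0520/0.9480 = 1.48 kΩ.
(Any R1, R2 with R2/(R1+R2) = 0.771 and R1‖R2 ≤ 1.48 kΩ will meet the spec.)

R_th ≤ 1.48 kΩ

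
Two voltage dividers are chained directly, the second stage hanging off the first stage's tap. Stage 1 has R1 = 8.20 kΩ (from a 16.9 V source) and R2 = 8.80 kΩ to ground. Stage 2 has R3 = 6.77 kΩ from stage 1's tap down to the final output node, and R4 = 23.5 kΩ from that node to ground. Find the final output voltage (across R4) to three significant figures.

Stage 2 presents R3+R4 = 30.27 kΩ as a load on stage 1's tap.
Stage 1's lower leg becomes R2‖(R3+R4) = 6.818 kΩ, so V_mid = 16.9 × 6.818/15.02 = 7.672 V.
Stage 2 is itself unloaded: V_out = V_mid × R4/(R3+R4) = 7.672 × 23.5/30.27 = 5.96 V.

V_out ≈ 5.96 V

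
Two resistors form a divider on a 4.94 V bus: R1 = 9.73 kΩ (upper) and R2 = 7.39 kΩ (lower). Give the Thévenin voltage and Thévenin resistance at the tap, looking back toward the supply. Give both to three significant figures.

V_th = 2.13 V, R_th = 4.20 kΩ

V_th is the open-circuit tap voltage: 4.94 × 7.39/(9.73 + 7.39) = 2.13 V.
With the supply zeroed, R1 and R2 appear in parallel from the tap: R_th = R1‖R2 = (9.73 × 7.39)/17.12 = 4.20 kΩ.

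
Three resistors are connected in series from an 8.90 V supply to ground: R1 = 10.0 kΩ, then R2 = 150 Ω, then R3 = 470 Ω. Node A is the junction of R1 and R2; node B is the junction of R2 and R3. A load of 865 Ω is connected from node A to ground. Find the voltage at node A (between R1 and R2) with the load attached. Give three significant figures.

Below node A the series string R2+R3 = 620.0 Ω sits in parallel with the 865 Ω load: 361.1 Ω.
V_A = 8.90 × 361.1/(10000 + 361.1) = 0.310 V.

V ≈ 0.310 V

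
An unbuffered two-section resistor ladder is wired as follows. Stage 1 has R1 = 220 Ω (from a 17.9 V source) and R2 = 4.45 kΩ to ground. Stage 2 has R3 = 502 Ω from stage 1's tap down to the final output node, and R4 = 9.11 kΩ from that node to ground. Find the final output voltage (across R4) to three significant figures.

Stage 2 presents R3+R4 = 9612 Ω as a load on stage 1's tap.
Stage 1's lower leg becomes R2‖(R3+R4) = 3042 Ω, so V_mid = 17.9 × 3042/3262 = 16.69 V.
Stage 2 is itself unloaded: V_out = V_mid × R4/(R3+R4) = 16.69 × 9110/9612 = 15.8 V.

V_out ≈ 15.8 V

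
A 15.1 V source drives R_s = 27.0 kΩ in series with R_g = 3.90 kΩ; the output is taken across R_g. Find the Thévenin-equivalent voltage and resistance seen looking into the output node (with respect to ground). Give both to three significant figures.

V_th = 1.91 V, R_th = 3.41 kΩ

V_th is the open-circuit tap voltage: 15.1 × 3.90/(27.0 + 3.90) = 1.91 V.
With the supply zeroed, R_s and R_g appear in parallel from the tap: R_th = R_s‖R_g = (27.0 × 3.90)/30.90 = 3.41 kΩ.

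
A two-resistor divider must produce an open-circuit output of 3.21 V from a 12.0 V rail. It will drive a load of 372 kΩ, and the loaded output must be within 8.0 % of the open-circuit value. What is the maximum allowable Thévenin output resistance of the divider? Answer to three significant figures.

R_th ≤ 32.3 kΩ

Loading drop = R_th/(R_th + R_L) ≤ 0.0800, so R_th ≤ R_L · ε/(1−ε) = 372 kΩ × 0.0800/0.9200 = 32.3 kΩ.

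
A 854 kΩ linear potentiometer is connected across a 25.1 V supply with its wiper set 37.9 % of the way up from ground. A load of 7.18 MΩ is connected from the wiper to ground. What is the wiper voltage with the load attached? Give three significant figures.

The wiper splits the pot into (1−α)R = 530.3 kΩ above and αR = 323.7 kΩ below.
Lower section ‖ load = 309.7 kΩ.
V_wiper = 25.1 × 309.7/(530.3 + 309.7) = 9.25 V.

V ≈ 9.25 V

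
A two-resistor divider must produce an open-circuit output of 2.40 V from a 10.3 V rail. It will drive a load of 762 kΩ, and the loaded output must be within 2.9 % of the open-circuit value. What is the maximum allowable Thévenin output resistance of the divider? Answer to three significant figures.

Loading drop = R_th/(R_th + R_L) ≤ 0.0290, so R_th ≤ R_L · ε/(1−ε) = 762 kΩ × 0.0290/0.9710 = 22.8 kΩ.

R_th ≤ 22.8 kΩ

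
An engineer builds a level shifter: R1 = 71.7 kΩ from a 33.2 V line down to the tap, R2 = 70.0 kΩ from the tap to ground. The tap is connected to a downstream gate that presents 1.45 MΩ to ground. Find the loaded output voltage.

The load sits in parallel with R2: R2‖R_L = (70.0 × 1450) / (70.0 + 1450) = 66.78 kΩ.
V_out = 33.2 × 66.78 / (71.7 + 66.78) = 33.2 × 66.78/138.5 = 16.0 V.

V_out ≈ 16.0 V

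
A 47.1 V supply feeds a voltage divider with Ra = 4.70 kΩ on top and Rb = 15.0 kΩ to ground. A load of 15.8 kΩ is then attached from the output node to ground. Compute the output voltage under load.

The load sits in parallel with Rb: Rb‖R_L = (15.0 × 15.8) / (15.0 + 15.8) = 7.695 kΩ.
V_out = 47.1 × 7.695 / (4.70 + 7.695) = 47.1 × 7.695/12.39 = 29.2 V.

V_out ≈ 29.2 V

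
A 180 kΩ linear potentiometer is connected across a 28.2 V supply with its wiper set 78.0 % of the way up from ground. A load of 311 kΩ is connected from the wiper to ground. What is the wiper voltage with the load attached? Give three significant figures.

V ≈ 20.0 V

The wiper splits the pot into (1−α)R = 39.60 kΩ above and αR = 140.4 kΩ below.
Lower section ‖ load = 96.73 kΩ.
V_wiper = 28.2 × 96.73/(39.60 + 96.73) = 20.0 V.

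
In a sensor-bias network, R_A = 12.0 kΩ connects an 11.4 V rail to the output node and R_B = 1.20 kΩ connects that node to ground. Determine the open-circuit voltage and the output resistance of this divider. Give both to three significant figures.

V_th is the open-circuit tap voltage: 11.4 × 1.20/(12.0 + 1.20) = 1.04 V.
With the supply zeroed, R_A and R_B appear in parallel from the tap: R_th = R_A‖R_B = (12.0 × 1.20)/13.20 = 1.09 kΩ.

V_th = 1.04 V, R_th = 1.09 kΩ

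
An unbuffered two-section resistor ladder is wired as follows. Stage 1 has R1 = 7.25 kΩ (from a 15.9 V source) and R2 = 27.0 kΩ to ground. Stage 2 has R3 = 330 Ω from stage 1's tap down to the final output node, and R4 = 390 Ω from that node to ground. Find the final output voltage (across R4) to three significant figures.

Stage 2 presents R3+R4 = 720.0 Ω as a load on stage 1's tap.
Stage 1's lower leg becomes R2‖(R3+R4) = 701.3 Ω, so V_mid = 15.9 × 701.3/7951 = 1.402 V.
Stage 2 is itself unloaded: V_out = V_mid × R4/(R3+R4) = 1.402 × 390/720.0 = 0.760 V.

V_out ≈ 0.760 V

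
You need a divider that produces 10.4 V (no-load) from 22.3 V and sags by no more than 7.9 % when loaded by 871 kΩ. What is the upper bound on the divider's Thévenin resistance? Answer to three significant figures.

Loading drop = R_th/(R_th + R_L) ≤ 0.0790, so R_th ≤ R_L · ε/(1−ε) = 871 kΩ × 0.0790/0.9210 = 74.7 kΩ.
(Any R1, R2 with R2/(R1+R2) = 0.466 and R1‖R2 ≤ 74.7 kΩ will meet the spec.)

R_th ≤ 74.7 kΩ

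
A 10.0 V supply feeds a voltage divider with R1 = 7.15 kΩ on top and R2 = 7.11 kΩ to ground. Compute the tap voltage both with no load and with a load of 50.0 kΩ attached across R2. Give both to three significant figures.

Unloaded: 4.99 V; loaded: 4.65 V

Open-circuit: V = 10.0 × 7.11/(7.15 + 7.11) = 4.99 V.
With the load, R2 becomes R2‖R_L = 6.225 kΩ, so V = 10.0 × 6.225/13.37 = 4.65 V.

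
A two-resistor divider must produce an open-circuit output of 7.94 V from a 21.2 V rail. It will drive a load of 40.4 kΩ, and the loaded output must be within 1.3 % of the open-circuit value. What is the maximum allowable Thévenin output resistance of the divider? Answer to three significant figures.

Loading drop = R_th/(R_th + R_L) ≤ 0.0130, so R_th ≤ R_L · ε/(1−ε) = 40.4 kΩ × 0.0130/0.9870 = 532 Ω.

R_th ≤ 532 Ω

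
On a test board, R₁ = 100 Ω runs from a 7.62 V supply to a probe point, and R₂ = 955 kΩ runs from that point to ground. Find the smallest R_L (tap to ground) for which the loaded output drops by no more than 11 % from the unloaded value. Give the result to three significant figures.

R_L(min) ≈ 809 Ω

Output resistance R_th = R₁‖R₂ = (100 × 955000)/955100 = 99.99 Ω.
The fractional drop is R_th/(R_th + R_L); requiring this ≤ 0.110 gives R_L ≥ R_th(1/0.110 − 1) = 99.99 × 8.091 = 809 Ω.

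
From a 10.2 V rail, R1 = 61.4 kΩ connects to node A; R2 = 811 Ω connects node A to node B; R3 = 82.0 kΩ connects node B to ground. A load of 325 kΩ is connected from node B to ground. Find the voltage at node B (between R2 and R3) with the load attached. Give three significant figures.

At node B, R3 is in parallel with the load: R3‖R_L = 65480 Ω.
Below node A the resistance is R2 + (R3‖R_L) = 66290 Ω, so V_A = 10.2 × 66290/127700 = 5.295 V.
Then V_B = V_A × (R3‖R_L)/(R2 + R3‖R_L) = 5.295 × 65480/66290 = 5.23 V.

V ≈ 5.23 V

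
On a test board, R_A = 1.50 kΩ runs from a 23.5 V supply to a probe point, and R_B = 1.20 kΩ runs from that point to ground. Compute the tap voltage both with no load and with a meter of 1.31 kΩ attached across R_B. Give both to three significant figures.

Unloaded: 10.4 V; loaded: 6.92 V

Open-circuit: V = 23.5 × 1.20/(1.50 + 1.20) = 10.4 V.
With the load, R_B becomes R_B‖R_L = 0.6263 kΩ, so V = 23.5 × 0.6263/2.126 = 6.92 V.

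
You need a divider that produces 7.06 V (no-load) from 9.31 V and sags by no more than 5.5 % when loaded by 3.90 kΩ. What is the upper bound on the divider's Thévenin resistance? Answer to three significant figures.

Loading drop = R_th/(R_th + R_L) ≤ 0.0550, so R_th ≤ R_L · ε/(1−ε) = 3.90 kΩ × 0.0550/0.9450 = 227 Ω.
(Any R1, R2 with R2/(R1+R2) = 0.758 and R1‖R2 ≤ 227 Ω will meet the spec.)

R_th ≤ 227 Ω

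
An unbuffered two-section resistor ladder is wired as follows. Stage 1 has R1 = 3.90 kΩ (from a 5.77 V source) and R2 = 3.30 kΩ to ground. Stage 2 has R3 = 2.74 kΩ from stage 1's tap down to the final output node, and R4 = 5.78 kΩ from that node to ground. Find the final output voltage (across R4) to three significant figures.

V_out ≈ 1.48 V

Stage 2 presents R3+R4 = 8.520 kΩ as a load on stage 1's tap.
Stage 1's lower leg becomes R2‖(R3+R4) = 2.379 kΩ, so V_mid = 5.77 × 2.379/6.279 = 2.186 V.
Stage 2 is itself unloaded: V_out = V_mid × R4/(R3+R4) = 2.186 × 5.78/8.520 = 1.48 V.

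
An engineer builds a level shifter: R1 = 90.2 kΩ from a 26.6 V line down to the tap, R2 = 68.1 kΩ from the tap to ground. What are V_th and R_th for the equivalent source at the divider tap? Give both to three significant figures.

V_th = 11.4 V, R_th = 38.8 kΩ

V_th is the open-circuit tap voltage: 26.6 × 68.1/(90.2 + 68.1) = 11.4 V.
With the supply zeroed, R1 and R2 appear in parallel from the tap: R_th = R1‖R2 = (90.2 × 68.1)/158.3 = 38.8 kΩ.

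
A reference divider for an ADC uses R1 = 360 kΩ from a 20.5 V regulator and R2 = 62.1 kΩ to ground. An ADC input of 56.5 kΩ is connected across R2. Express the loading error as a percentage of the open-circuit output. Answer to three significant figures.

48.4 %

Unloaded V = 20.5 × 62.1/422.1 = 3.016 V.
Loaded: R2‖R_L = 29.58 kΩ, giving V = 20.5 × 29.58/389.6 = 1.557 V.
Drop = (3.016 − 1.557) / 3.016 = 48.4 %.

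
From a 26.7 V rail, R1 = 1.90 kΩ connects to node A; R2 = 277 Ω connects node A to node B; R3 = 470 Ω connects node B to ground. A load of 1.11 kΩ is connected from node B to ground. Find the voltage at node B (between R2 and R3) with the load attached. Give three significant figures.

At node B, R3 is in parallel with the load: R3‖R_L = 330.2 Ω.
Below node A the resistance is R2 + (R3‖R_L) = 607.2 Ω, so V_A = 26.7 × 607.2/2507 = 6.466 V.
Then V_B = V_A × (R3‖R_L)/(R2 + R3‖R_L) = 6.466 × 330.2/607.2 = 3.52 V.

V ≈ 3.52 V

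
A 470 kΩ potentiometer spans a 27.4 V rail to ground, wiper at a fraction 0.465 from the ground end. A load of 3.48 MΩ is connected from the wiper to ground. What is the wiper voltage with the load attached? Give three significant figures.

V ≈ 12.3 V

The wiper splits the pot into (1−α)R = 251.4 kΩ above and αR = 218.6 kΩ below.
Lower section ‖ load = 205.6 kΩ.
V_wiper = 27.4 × 205.6/(251.4 + 205.6) = 12.3 V.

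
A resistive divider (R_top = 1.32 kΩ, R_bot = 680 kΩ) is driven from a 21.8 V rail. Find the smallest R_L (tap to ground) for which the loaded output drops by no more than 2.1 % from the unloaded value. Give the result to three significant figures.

R_L(min) ≈ 61.4 kΩ

Output resistance R_th = R_top‖R_bot = (1.32 × 680)/681.3 = 1.317 kΩ.
The fractional drop is R_th/(R_th + R_L); requiring this ≤ 0.0210 gives R_L ≥ R_th(1/0.0210 − 1) = 1.317 × 46.62 = 61.4 kΩ.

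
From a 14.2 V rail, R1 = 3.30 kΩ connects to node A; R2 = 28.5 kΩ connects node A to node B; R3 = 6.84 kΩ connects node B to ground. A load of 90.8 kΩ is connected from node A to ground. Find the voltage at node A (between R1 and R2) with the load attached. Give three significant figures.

Below node A the series string R2+R3 = 35.34 kΩ sits in parallel with the 90.8 kΩ load: 25.44 kΩ.
V_A = 14.2 × 25.44/(3.30 + 25.44) = 12.6 V.

V ≈ 12.6 V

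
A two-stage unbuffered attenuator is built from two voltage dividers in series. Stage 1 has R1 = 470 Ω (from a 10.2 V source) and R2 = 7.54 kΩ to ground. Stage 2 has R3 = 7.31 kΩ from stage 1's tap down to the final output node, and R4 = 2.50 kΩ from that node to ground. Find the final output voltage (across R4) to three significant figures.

Stage 2 presents R3+R4 = 9810 Ω as a load on stage 1's tap.
Stage 1's lower leg becomes R2‖(R3+R4) = 4263 Ω, so V_mid = 10.2 × 4263/4733 = 9.187 V.
Stage 2 is itself unloaded: V_out = V_mid × R4/(R3+R4) = 9.187 × 2500/9810 = 2.34 V.

V_out ≈ 2.34 V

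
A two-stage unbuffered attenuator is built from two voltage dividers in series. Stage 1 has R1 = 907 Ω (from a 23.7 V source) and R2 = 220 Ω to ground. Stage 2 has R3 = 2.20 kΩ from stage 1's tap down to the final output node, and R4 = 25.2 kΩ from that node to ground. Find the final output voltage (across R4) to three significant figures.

Stage 2 presents R3+R4 = 27400 Ω as a load on stage 1's tap.
Stage 1's lower leg becomes R2‖(R3+R4) = 218.2 Ω, so V_mid = 23.7 × 218.2/1125 = 4.597 V.
Stage 2 is itself unloaded: V_out = V_mid × R4/(R3+R4) = 4.597 × 25200/27400 = 4.23 V.

V_out ≈ 4.23 V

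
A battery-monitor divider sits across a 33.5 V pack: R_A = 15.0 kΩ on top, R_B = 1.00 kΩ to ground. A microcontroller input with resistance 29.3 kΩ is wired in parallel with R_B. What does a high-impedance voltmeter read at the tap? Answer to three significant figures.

V_out ≈ 2.03 V

The load sits in parallel with R_B: R_B‖R_L = (1.00 × 29.3) / (1.00 + 29.3) = 0.9670 kΩ.
V_out = 33.5 × 0.9670 / (15.0 + 0.9670) = 33.5 × 0.9670/15.97 = 2.03 V.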